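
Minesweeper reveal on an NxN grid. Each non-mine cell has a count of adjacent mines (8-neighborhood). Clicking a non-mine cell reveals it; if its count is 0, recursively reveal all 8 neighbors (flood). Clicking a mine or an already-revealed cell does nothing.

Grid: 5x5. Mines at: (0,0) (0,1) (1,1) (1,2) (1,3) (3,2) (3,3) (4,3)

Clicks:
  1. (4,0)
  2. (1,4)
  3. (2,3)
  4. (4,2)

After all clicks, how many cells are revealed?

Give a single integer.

Click 1 (4,0) count=0: revealed 6 new [(2,0) (2,1) (3,0) (3,1) (4,0) (4,1)] -> total=6
Click 2 (1,4) count=1: revealed 1 new [(1,4)] -> total=7
Click 3 (2,3) count=4: revealed 1 new [(2,3)] -> total=8
Click 4 (4,2) count=3: revealed 1 new [(4,2)] -> total=9

Answer: 9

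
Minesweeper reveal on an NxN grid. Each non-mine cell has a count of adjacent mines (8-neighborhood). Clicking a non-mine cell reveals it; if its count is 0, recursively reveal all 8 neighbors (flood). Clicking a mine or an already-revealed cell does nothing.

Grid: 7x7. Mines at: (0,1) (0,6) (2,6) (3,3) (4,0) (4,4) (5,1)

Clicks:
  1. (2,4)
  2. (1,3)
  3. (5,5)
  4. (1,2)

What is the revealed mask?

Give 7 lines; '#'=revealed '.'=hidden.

Click 1 (2,4) count=1: revealed 1 new [(2,4)] -> total=1
Click 2 (1,3) count=0: revealed 11 new [(0,2) (0,3) (0,4) (0,5) (1,2) (1,3) (1,4) (1,5) (2,2) (2,3) (2,5)] -> total=12
Click 3 (5,5) count=1: revealed 1 new [(5,5)] -> total=13
Click 4 (1,2) count=1: revealed 0 new [(none)] -> total=13

Answer: ..####.
..####.
..####.
.......
.......
.....#.
.......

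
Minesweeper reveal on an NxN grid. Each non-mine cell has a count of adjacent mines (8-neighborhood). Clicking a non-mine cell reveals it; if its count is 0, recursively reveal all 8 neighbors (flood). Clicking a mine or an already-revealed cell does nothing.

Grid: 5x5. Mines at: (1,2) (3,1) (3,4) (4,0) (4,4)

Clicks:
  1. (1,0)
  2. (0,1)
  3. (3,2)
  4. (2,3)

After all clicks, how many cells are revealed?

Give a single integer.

Answer: 8

Derivation:
Click 1 (1,0) count=0: revealed 6 new [(0,0) (0,1) (1,0) (1,1) (2,0) (2,1)] -> total=6
Click 2 (0,1) count=1: revealed 0 new [(none)] -> total=6
Click 3 (3,2) count=1: revealed 1 new [(3,2)] -> total=7
Click 4 (2,3) count=2: revealed 1 new [(2,3)] -> total=8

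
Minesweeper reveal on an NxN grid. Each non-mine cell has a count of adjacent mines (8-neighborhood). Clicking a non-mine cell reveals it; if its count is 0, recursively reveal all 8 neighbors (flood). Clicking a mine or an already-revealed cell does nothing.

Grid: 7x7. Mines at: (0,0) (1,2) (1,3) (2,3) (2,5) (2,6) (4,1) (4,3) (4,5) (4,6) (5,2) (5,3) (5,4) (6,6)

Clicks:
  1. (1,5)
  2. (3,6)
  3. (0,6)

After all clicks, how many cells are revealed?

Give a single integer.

Click 1 (1,5) count=2: revealed 1 new [(1,5)] -> total=1
Click 2 (3,6) count=4: revealed 1 new [(3,6)] -> total=2
Click 3 (0,6) count=0: revealed 5 new [(0,4) (0,5) (0,6) (1,4) (1,6)] -> total=7

Answer: 7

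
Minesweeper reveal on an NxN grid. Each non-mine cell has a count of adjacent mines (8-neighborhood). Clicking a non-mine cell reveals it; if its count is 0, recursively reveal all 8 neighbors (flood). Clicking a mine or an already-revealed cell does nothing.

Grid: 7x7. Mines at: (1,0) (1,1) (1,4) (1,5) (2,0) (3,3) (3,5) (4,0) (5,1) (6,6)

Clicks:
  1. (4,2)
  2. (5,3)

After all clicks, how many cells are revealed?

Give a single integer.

Click 1 (4,2) count=2: revealed 1 new [(4,2)] -> total=1
Click 2 (5,3) count=0: revealed 11 new [(4,3) (4,4) (4,5) (5,2) (5,3) (5,4) (5,5) (6,2) (6,3) (6,4) (6,5)] -> total=12

Answer: 12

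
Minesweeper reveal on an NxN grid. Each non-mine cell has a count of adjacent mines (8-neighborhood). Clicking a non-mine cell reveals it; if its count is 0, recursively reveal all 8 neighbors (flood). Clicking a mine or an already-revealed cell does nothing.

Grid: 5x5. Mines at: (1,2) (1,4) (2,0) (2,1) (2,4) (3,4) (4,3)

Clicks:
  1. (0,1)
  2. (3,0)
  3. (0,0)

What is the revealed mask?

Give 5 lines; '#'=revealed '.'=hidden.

Click 1 (0,1) count=1: revealed 1 new [(0,1)] -> total=1
Click 2 (3,0) count=2: revealed 1 new [(3,0)] -> total=2
Click 3 (0,0) count=0: revealed 3 new [(0,0) (1,0) (1,1)] -> total=5

Answer: ##...
##...
.....
#....
.....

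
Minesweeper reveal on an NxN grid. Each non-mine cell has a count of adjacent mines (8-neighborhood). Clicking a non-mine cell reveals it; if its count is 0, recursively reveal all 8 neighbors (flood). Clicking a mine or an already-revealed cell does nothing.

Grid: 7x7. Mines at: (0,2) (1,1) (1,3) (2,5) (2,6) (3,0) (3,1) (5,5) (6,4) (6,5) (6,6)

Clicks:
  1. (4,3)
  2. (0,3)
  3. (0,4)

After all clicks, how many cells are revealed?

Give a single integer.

Answer: 22

Derivation:
Click 1 (4,3) count=0: revealed 20 new [(2,2) (2,3) (2,4) (3,2) (3,3) (3,4) (4,0) (4,1) (4,2) (4,3) (4,4) (5,0) (5,1) (5,2) (5,3) (5,4) (6,0) (6,1) (6,2) (6,3)] -> total=20
Click 2 (0,3) count=2: revealed 1 new [(0,3)] -> total=21
Click 3 (0,4) count=1: revealed 1 new [(0,4)] -> total=22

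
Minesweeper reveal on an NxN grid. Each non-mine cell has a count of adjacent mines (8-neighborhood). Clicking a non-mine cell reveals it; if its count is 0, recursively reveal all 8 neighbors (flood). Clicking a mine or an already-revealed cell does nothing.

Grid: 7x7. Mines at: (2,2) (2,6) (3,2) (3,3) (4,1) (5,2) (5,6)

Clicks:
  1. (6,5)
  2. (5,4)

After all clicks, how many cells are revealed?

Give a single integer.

Click 1 (6,5) count=1: revealed 1 new [(6,5)] -> total=1
Click 2 (5,4) count=0: revealed 8 new [(4,3) (4,4) (4,5) (5,3) (5,4) (5,5) (6,3) (6,4)] -> total=9

Answer: 9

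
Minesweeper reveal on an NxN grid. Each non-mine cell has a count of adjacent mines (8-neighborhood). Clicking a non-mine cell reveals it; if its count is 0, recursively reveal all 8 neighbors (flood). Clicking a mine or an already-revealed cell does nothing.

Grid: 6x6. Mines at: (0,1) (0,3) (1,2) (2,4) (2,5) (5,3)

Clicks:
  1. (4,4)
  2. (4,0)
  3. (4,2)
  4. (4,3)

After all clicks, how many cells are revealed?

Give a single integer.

Click 1 (4,4) count=1: revealed 1 new [(4,4)] -> total=1
Click 2 (4,0) count=0: revealed 17 new [(1,0) (1,1) (2,0) (2,1) (2,2) (2,3) (3,0) (3,1) (3,2) (3,3) (4,0) (4,1) (4,2) (4,3) (5,0) (5,1) (5,2)] -> total=18
Click 3 (4,2) count=1: revealed 0 new [(none)] -> total=18
Click 4 (4,3) count=1: revealed 0 new [(none)] -> total=18

Answer: 18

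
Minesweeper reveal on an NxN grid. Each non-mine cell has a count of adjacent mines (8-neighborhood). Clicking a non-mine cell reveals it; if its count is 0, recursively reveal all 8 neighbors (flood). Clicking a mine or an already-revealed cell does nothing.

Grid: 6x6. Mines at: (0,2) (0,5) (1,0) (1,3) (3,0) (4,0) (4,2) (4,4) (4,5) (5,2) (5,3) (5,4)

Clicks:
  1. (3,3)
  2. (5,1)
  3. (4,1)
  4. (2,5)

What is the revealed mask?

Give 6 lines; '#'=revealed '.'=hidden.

Click 1 (3,3) count=2: revealed 1 new [(3,3)] -> total=1
Click 2 (5,1) count=3: revealed 1 new [(5,1)] -> total=2
Click 3 (4,1) count=4: revealed 1 new [(4,1)] -> total=3
Click 4 (2,5) count=0: revealed 6 new [(1,4) (1,5) (2,4) (2,5) (3,4) (3,5)] -> total=9

Answer: ......
....##
....##
...###
.#....
.#....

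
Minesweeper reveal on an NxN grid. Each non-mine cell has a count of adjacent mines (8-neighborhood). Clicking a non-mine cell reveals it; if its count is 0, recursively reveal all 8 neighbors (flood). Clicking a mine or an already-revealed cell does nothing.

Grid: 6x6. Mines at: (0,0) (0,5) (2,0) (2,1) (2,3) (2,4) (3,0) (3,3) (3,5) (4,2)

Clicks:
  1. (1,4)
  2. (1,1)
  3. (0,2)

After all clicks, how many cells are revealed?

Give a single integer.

Answer: 8

Derivation:
Click 1 (1,4) count=3: revealed 1 new [(1,4)] -> total=1
Click 2 (1,1) count=3: revealed 1 new [(1,1)] -> total=2
Click 3 (0,2) count=0: revealed 6 new [(0,1) (0,2) (0,3) (0,4) (1,2) (1,3)] -> total=8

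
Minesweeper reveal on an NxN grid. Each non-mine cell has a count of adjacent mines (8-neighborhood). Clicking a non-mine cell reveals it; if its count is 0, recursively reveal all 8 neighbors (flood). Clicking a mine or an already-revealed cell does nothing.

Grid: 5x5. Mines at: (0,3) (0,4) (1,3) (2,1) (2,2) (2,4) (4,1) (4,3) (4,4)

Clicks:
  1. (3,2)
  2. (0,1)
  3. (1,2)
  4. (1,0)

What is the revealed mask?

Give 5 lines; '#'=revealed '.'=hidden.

Click 1 (3,2) count=4: revealed 1 new [(3,2)] -> total=1
Click 2 (0,1) count=0: revealed 6 new [(0,0) (0,1) (0,2) (1,0) (1,1) (1,2)] -> total=7
Click 3 (1,2) count=4: revealed 0 new [(none)] -> total=7
Click 4 (1,0) count=1: revealed 0 new [(none)] -> total=7

Answer: ###..
###..
.....
..#..
.....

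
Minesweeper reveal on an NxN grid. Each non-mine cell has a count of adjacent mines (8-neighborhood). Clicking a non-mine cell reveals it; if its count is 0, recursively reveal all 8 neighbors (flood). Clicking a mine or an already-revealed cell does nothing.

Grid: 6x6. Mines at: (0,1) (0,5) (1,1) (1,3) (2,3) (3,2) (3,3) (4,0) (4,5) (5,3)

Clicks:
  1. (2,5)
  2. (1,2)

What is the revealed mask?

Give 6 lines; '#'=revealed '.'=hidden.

Click 1 (2,5) count=0: revealed 6 new [(1,4) (1,5) (2,4) (2,5) (3,4) (3,5)] -> total=6
Click 2 (1,2) count=4: revealed 1 new [(1,2)] -> total=7

Answer: ......
..#.##
....##
....##
......
......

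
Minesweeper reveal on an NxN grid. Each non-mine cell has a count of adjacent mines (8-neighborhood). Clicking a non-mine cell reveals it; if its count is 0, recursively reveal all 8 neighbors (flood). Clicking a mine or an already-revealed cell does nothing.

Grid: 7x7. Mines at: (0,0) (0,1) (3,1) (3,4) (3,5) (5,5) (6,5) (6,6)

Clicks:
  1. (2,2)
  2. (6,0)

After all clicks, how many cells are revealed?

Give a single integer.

Answer: 16

Derivation:
Click 1 (2,2) count=1: revealed 1 new [(2,2)] -> total=1
Click 2 (6,0) count=0: revealed 15 new [(4,0) (4,1) (4,2) (4,3) (4,4) (5,0) (5,1) (5,2) (5,3) (5,4) (6,0) (6,1) (6,2) (6,3) (6,4)] -> total=16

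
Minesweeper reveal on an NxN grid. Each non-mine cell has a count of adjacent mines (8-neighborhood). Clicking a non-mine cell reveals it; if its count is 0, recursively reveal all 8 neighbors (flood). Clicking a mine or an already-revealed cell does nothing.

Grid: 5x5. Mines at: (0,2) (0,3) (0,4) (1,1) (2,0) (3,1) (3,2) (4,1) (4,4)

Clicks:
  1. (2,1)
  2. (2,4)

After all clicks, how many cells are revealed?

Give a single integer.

Click 1 (2,1) count=4: revealed 1 new [(2,1)] -> total=1
Click 2 (2,4) count=0: revealed 6 new [(1,3) (1,4) (2,3) (2,4) (3,3) (3,4)] -> total=7

Answer: 7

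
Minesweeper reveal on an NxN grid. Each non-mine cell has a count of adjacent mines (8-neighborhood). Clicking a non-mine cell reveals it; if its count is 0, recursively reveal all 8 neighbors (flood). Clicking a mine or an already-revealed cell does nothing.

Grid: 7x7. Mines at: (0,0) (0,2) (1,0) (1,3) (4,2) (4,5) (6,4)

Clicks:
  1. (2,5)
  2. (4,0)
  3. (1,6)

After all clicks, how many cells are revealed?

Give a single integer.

Answer: 26

Derivation:
Click 1 (2,5) count=0: revealed 12 new [(0,4) (0,5) (0,6) (1,4) (1,5) (1,6) (2,4) (2,5) (2,6) (3,4) (3,5) (3,6)] -> total=12
Click 2 (4,0) count=0: revealed 14 new [(2,0) (2,1) (3,0) (3,1) (4,0) (4,1) (5,0) (5,1) (5,2) (5,3) (6,0) (6,1) (6,2) (6,3)] -> total=26
Click 3 (1,6) count=0: revealed 0 new [(none)] -> total=26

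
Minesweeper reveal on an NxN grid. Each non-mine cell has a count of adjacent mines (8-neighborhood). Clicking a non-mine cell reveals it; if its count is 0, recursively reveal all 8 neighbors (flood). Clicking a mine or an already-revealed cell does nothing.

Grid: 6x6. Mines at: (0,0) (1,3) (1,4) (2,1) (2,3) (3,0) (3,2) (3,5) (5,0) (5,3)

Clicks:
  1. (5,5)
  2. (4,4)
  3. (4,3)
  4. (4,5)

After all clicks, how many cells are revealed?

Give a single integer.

Click 1 (5,5) count=0: revealed 4 new [(4,4) (4,5) (5,4) (5,5)] -> total=4
Click 2 (4,4) count=2: revealed 0 new [(none)] -> total=4
Click 3 (4,3) count=2: revealed 1 new [(4,3)] -> total=5
Click 4 (4,5) count=1: revealed 0 new [(none)] -> total=5

Answer: 5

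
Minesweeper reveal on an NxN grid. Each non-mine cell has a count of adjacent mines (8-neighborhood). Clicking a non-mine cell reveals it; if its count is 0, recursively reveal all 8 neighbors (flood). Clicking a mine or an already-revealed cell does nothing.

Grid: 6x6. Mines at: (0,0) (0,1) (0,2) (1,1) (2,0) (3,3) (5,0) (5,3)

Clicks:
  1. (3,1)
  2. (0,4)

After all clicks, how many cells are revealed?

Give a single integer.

Answer: 16

Derivation:
Click 1 (3,1) count=1: revealed 1 new [(3,1)] -> total=1
Click 2 (0,4) count=0: revealed 15 new [(0,3) (0,4) (0,5) (1,3) (1,4) (1,5) (2,3) (2,4) (2,5) (3,4) (3,5) (4,4) (4,5) (5,4) (5,5)] -> total=16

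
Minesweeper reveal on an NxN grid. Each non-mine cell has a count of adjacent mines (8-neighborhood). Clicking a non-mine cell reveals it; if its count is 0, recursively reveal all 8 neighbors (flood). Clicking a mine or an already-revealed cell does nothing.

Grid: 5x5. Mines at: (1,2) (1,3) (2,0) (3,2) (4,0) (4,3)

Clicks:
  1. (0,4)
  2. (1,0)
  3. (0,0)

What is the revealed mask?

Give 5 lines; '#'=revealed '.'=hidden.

Answer: ##..#
##...
.....
.....
.....

Derivation:
Click 1 (0,4) count=1: revealed 1 new [(0,4)] -> total=1
Click 2 (1,0) count=1: revealed 1 new [(1,0)] -> total=2
Click 3 (0,0) count=0: revealed 3 new [(0,0) (0,1) (1,1)] -> total=5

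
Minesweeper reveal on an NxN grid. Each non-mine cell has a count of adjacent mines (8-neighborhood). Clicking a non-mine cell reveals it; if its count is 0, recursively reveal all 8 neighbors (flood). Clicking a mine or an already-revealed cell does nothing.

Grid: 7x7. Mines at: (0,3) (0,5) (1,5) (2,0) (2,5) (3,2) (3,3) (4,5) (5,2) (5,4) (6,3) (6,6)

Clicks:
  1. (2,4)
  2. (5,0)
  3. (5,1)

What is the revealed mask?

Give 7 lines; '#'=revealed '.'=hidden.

Click 1 (2,4) count=3: revealed 1 new [(2,4)] -> total=1
Click 2 (5,0) count=0: revealed 8 new [(3,0) (3,1) (4,0) (4,1) (5,0) (5,1) (6,0) (6,1)] -> total=9
Click 3 (5,1) count=1: revealed 0 new [(none)] -> total=9

Answer: .......
.......
....#..
##.....
##.....
##.....
##.....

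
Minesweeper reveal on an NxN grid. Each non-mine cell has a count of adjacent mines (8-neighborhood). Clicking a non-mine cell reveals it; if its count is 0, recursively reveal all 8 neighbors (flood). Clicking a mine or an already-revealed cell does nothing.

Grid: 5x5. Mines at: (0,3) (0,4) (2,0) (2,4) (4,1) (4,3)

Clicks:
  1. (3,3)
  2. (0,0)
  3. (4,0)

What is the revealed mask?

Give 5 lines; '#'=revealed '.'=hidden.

Answer: ###..
###..
.....
...#.
#....

Derivation:
Click 1 (3,3) count=2: revealed 1 new [(3,3)] -> total=1
Click 2 (0,0) count=0: revealed 6 new [(0,0) (0,1) (0,2) (1,0) (1,1) (1,2)] -> total=7
Click 3 (4,0) count=1: revealed 1 new [(4,0)] -> total=8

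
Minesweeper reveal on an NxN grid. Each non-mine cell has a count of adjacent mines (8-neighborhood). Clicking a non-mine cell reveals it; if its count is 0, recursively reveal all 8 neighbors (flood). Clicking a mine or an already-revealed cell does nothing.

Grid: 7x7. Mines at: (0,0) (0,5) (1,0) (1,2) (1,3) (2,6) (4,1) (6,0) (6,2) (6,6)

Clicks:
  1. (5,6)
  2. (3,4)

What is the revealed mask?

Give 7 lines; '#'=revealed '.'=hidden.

Answer: .......
.......
..####.
..#####
..#####
..#####
...###.

Derivation:
Click 1 (5,6) count=1: revealed 1 new [(5,6)] -> total=1
Click 2 (3,4) count=0: revealed 21 new [(2,2) (2,3) (2,4) (2,5) (3,2) (3,3) (3,4) (3,5) (3,6) (4,2) (4,3) (4,4) (4,5) (4,6) (5,2) (5,3) (5,4) (5,5) (6,3) (6,4) (6,5)] -> total=22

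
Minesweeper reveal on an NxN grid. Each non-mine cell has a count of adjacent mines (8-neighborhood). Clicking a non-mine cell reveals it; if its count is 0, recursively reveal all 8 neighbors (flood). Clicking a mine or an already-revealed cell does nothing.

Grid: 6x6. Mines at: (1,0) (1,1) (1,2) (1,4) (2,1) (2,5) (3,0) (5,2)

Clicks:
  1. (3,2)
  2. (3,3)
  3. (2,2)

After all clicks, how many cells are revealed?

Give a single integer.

Click 1 (3,2) count=1: revealed 1 new [(3,2)] -> total=1
Click 2 (3,3) count=0: revealed 13 new [(2,2) (2,3) (2,4) (3,3) (3,4) (3,5) (4,2) (4,3) (4,4) (4,5) (5,3) (5,4) (5,5)] -> total=14
Click 3 (2,2) count=3: revealed 0 new [(none)] -> total=14

Answer: 14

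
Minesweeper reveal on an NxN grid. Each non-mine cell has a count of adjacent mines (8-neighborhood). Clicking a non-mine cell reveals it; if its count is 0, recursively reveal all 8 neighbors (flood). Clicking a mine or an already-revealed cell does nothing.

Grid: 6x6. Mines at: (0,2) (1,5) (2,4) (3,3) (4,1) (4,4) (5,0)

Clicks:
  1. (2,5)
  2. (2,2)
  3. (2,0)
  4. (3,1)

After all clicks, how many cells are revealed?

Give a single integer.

Click 1 (2,5) count=2: revealed 1 new [(2,5)] -> total=1
Click 2 (2,2) count=1: revealed 1 new [(2,2)] -> total=2
Click 3 (2,0) count=0: revealed 10 new [(0,0) (0,1) (1,0) (1,1) (1,2) (2,0) (2,1) (3,0) (3,1) (3,2)] -> total=12
Click 4 (3,1) count=1: revealed 0 new [(none)] -> total=12

Answer: 12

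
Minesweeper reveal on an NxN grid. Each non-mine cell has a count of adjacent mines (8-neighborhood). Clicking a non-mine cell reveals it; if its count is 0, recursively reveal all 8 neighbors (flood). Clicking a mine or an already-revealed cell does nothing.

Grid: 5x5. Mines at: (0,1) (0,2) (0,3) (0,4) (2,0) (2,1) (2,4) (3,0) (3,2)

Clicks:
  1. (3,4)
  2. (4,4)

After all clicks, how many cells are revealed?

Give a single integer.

Answer: 4

Derivation:
Click 1 (3,4) count=1: revealed 1 new [(3,4)] -> total=1
Click 2 (4,4) count=0: revealed 3 new [(3,3) (4,3) (4,4)] -> total=4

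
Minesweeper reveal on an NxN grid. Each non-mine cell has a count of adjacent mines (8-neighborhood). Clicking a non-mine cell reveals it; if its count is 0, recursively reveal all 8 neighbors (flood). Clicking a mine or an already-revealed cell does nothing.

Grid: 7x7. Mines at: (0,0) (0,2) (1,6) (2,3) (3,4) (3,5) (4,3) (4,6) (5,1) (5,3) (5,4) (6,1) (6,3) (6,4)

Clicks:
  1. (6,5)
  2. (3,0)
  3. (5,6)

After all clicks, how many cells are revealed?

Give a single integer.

Answer: 14

Derivation:
Click 1 (6,5) count=2: revealed 1 new [(6,5)] -> total=1
Click 2 (3,0) count=0: revealed 12 new [(1,0) (1,1) (1,2) (2,0) (2,1) (2,2) (3,0) (3,1) (3,2) (4,0) (4,1) (4,2)] -> total=13
Click 3 (5,6) count=1: revealed 1 new [(5,6)] -> total=14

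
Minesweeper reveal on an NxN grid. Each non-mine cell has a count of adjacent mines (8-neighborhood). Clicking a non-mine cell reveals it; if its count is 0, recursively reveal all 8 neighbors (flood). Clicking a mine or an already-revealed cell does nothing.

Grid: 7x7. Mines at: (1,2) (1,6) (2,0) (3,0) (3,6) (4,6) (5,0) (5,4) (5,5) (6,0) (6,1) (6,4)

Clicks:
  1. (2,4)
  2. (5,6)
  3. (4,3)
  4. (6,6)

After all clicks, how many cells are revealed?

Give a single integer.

Answer: 26

Derivation:
Click 1 (2,4) count=0: revealed 24 new [(0,3) (0,4) (0,5) (1,3) (1,4) (1,5) (2,1) (2,2) (2,3) (2,4) (2,5) (3,1) (3,2) (3,3) (3,4) (3,5) (4,1) (4,2) (4,3) (4,4) (4,5) (5,1) (5,2) (5,3)] -> total=24
Click 2 (5,6) count=2: revealed 1 new [(5,6)] -> total=25
Click 3 (4,3) count=1: revealed 0 new [(none)] -> total=25
Click 4 (6,6) count=1: revealed 1 new [(6,6)] -> total=26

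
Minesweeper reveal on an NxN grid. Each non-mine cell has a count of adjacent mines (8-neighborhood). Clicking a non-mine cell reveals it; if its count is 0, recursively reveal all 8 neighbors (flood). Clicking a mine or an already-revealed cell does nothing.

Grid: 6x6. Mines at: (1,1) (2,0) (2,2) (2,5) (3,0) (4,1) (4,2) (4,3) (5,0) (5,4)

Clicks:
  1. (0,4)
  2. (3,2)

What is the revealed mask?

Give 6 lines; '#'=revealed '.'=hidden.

Answer: ..####
..####
......
..#...
......
......

Derivation:
Click 1 (0,4) count=0: revealed 8 new [(0,2) (0,3) (0,4) (0,5) (1,2) (1,3) (1,4) (1,5)] -> total=8
Click 2 (3,2) count=4: revealed 1 new [(3,2)] -> total=9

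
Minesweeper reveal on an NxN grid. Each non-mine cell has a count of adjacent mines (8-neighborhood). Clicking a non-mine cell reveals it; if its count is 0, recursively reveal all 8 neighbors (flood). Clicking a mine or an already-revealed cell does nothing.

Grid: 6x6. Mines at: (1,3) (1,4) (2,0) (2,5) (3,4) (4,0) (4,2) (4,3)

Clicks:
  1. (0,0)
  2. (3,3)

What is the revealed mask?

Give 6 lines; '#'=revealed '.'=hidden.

Click 1 (0,0) count=0: revealed 6 new [(0,0) (0,1) (0,2) (1,0) (1,1) (1,2)] -> total=6
Click 2 (3,3) count=3: revealed 1 new [(3,3)] -> total=7

Answer: ###...
###...
......
...#..
......
......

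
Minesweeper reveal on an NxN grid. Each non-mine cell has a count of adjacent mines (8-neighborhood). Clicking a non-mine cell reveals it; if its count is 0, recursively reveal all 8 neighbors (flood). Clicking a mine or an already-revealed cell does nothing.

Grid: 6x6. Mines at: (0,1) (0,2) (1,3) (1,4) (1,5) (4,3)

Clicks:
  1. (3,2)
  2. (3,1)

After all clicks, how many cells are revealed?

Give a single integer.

Click 1 (3,2) count=1: revealed 1 new [(3,2)] -> total=1
Click 2 (3,1) count=0: revealed 14 new [(1,0) (1,1) (1,2) (2,0) (2,1) (2,2) (3,0) (3,1) (4,0) (4,1) (4,2) (5,0) (5,1) (5,2)] -> total=15

Answer: 15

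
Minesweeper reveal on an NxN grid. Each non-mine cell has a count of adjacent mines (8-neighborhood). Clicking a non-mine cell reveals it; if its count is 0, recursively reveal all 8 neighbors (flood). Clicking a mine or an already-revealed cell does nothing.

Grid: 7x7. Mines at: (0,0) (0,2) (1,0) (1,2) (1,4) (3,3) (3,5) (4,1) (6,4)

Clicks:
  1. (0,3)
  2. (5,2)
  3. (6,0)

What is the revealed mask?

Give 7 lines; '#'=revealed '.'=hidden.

Click 1 (0,3) count=3: revealed 1 new [(0,3)] -> total=1
Click 2 (5,2) count=1: revealed 1 new [(5,2)] -> total=2
Click 3 (6,0) count=0: revealed 7 new [(5,0) (5,1) (5,3) (6,0) (6,1) (6,2) (6,3)] -> total=9

Answer: ...#...
.......
.......
.......
.......
####...
####...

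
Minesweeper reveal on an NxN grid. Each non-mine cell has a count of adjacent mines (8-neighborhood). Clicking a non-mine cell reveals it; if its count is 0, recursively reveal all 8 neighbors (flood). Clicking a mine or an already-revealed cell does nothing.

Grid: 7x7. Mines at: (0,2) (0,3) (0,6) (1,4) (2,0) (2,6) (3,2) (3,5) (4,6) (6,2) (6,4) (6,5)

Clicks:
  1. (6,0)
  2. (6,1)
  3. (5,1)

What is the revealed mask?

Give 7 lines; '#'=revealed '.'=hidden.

Answer: .......
.......
.......
##.....
##.....
##.....
##.....

Derivation:
Click 1 (6,0) count=0: revealed 8 new [(3,0) (3,1) (4,0) (4,1) (5,0) (5,1) (6,0) (6,1)] -> total=8
Click 2 (6,1) count=1: revealed 0 new [(none)] -> total=8
Click 3 (5,1) count=1: revealed 0 new [(none)] -> total=8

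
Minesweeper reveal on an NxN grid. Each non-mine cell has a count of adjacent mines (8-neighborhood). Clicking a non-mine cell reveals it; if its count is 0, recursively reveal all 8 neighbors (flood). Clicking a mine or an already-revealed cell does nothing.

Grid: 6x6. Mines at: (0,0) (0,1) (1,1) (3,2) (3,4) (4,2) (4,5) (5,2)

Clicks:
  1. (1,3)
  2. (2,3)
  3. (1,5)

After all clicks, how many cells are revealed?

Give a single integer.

Answer: 12

Derivation:
Click 1 (1,3) count=0: revealed 12 new [(0,2) (0,3) (0,4) (0,5) (1,2) (1,3) (1,4) (1,5) (2,2) (2,3) (2,4) (2,5)] -> total=12
Click 2 (2,3) count=2: revealed 0 new [(none)] -> total=12
Click 3 (1,5) count=0: revealed 0 new [(none)] -> total=12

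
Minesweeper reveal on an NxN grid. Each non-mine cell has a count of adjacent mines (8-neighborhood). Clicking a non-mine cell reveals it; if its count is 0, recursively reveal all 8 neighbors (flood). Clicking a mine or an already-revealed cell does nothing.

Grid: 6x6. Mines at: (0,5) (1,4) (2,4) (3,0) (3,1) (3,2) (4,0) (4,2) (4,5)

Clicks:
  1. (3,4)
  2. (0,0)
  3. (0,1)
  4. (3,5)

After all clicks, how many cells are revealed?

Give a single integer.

Click 1 (3,4) count=2: revealed 1 new [(3,4)] -> total=1
Click 2 (0,0) count=0: revealed 12 new [(0,0) (0,1) (0,2) (0,3) (1,0) (1,1) (1,2) (1,3) (2,0) (2,1) (2,2) (2,3)] -> total=13
Click 3 (0,1) count=0: revealed 0 new [(none)] -> total=13
Click 4 (3,5) count=2: revealed 1 new [(3,5)] -> total=14

Answer: 14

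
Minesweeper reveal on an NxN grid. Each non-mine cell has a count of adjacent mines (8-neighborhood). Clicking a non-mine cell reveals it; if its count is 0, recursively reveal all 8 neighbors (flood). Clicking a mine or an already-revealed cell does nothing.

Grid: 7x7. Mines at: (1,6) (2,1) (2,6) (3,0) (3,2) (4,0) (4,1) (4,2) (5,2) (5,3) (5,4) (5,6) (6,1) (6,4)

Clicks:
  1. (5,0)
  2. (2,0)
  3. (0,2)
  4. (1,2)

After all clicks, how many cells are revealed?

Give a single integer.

Click 1 (5,0) count=3: revealed 1 new [(5,0)] -> total=1
Click 2 (2,0) count=2: revealed 1 new [(2,0)] -> total=2
Click 3 (0,2) count=0: revealed 22 new [(0,0) (0,1) (0,2) (0,3) (0,4) (0,5) (1,0) (1,1) (1,2) (1,3) (1,4) (1,5) (2,2) (2,3) (2,4) (2,5) (3,3) (3,4) (3,5) (4,3) (4,4) (4,5)] -> total=24
Click 4 (1,2) count=1: revealed 0 new [(none)] -> total=24

Answer: 24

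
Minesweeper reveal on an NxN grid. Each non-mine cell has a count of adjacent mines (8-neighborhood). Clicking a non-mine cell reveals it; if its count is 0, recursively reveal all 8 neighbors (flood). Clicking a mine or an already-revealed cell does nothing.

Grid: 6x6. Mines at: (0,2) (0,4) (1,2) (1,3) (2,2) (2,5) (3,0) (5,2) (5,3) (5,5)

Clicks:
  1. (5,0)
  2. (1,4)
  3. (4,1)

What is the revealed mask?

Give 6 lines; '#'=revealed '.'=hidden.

Answer: ......
....#.
......
......
##....
##....

Derivation:
Click 1 (5,0) count=0: revealed 4 new [(4,0) (4,1) (5,0) (5,1)] -> total=4
Click 2 (1,4) count=3: revealed 1 new [(1,4)] -> total=5
Click 3 (4,1) count=2: revealed 0 new [(none)] -> total=5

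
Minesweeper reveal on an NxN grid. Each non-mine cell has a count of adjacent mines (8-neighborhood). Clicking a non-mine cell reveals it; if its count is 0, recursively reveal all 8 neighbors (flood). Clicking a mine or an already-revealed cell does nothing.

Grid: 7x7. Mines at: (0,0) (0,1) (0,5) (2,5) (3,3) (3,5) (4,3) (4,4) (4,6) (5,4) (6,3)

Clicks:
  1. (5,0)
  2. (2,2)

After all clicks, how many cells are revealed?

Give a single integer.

Click 1 (5,0) count=0: revealed 18 new [(1,0) (1,1) (1,2) (2,0) (2,1) (2,2) (3,0) (3,1) (3,2) (4,0) (4,1) (4,2) (5,0) (5,1) (5,2) (6,0) (6,1) (6,2)] -> total=18
Click 2 (2,2) count=1: revealed 0 new [(none)] -> total=18

Answer: 18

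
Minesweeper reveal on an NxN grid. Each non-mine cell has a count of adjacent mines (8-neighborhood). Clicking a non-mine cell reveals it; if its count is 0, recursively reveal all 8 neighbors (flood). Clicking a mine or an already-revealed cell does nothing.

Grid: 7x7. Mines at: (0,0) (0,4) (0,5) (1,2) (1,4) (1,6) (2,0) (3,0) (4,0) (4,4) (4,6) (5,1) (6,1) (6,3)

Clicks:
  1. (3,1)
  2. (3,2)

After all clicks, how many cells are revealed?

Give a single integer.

Click 1 (3,1) count=3: revealed 1 new [(3,1)] -> total=1
Click 2 (3,2) count=0: revealed 8 new [(2,1) (2,2) (2,3) (3,2) (3,3) (4,1) (4,2) (4,3)] -> total=9

Answer: 9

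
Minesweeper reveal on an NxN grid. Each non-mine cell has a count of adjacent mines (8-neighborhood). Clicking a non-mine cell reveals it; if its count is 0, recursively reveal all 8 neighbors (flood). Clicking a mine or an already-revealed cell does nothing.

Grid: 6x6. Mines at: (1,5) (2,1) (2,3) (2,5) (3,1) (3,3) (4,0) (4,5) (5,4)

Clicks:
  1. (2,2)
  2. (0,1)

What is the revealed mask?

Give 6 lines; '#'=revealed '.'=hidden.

Click 1 (2,2) count=4: revealed 1 new [(2,2)] -> total=1
Click 2 (0,1) count=0: revealed 10 new [(0,0) (0,1) (0,2) (0,3) (0,4) (1,0) (1,1) (1,2) (1,3) (1,4)] -> total=11

Answer: #####.
#####.
..#...
......
......
......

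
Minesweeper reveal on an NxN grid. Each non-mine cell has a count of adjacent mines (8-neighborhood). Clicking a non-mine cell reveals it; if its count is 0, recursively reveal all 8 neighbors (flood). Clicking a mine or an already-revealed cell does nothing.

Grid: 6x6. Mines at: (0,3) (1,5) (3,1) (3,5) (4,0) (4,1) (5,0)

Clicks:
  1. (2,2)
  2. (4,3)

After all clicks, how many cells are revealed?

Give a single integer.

Answer: 17

Derivation:
Click 1 (2,2) count=1: revealed 1 new [(2,2)] -> total=1
Click 2 (4,3) count=0: revealed 16 new [(1,2) (1,3) (1,4) (2,3) (2,4) (3,2) (3,3) (3,4) (4,2) (4,3) (4,4) (4,5) (5,2) (5,3) (5,4) (5,5)] -> total=17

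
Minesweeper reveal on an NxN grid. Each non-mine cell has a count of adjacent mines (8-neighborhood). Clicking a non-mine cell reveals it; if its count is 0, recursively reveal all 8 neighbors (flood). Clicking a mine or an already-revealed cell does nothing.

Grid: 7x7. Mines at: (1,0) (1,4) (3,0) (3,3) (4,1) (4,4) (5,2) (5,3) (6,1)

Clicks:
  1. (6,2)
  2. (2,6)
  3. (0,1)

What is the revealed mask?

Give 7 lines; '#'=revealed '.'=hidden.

Click 1 (6,2) count=3: revealed 1 new [(6,2)] -> total=1
Click 2 (2,6) count=0: revealed 16 new [(0,5) (0,6) (1,5) (1,6) (2,5) (2,6) (3,5) (3,6) (4,5) (4,6) (5,4) (5,5) (5,6) (6,4) (6,5) (6,6)] -> total=17
Click 3 (0,1) count=1: revealed 1 new [(0,1)] -> total=18

Answer: .#...##
.....##
.....##
.....##
.....##
....###
..#.###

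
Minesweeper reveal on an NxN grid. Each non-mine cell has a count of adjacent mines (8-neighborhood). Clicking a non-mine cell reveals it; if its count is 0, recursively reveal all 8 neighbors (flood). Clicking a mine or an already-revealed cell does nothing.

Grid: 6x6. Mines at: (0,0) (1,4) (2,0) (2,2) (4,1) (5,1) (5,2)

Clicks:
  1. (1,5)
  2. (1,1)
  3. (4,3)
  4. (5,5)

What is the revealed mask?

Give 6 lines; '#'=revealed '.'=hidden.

Answer: ......
.#...#
...###
...###
...###
...###

Derivation:
Click 1 (1,5) count=1: revealed 1 new [(1,5)] -> total=1
Click 2 (1,1) count=3: revealed 1 new [(1,1)] -> total=2
Click 3 (4,3) count=1: revealed 1 new [(4,3)] -> total=3
Click 4 (5,5) count=0: revealed 11 new [(2,3) (2,4) (2,5) (3,3) (3,4) (3,5) (4,4) (4,5) (5,3) (5,4) (5,5)] -> total=14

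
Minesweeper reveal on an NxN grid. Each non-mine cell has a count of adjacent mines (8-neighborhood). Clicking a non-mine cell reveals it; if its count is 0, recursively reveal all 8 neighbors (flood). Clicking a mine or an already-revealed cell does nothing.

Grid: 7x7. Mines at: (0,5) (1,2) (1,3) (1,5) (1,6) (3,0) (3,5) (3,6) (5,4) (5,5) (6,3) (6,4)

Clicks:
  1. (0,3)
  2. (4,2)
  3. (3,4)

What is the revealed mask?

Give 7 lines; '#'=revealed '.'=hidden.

Click 1 (0,3) count=2: revealed 1 new [(0,3)] -> total=1
Click 2 (4,2) count=0: revealed 20 new [(2,1) (2,2) (2,3) (2,4) (3,1) (3,2) (3,3) (3,4) (4,0) (4,1) (4,2) (4,3) (4,4) (5,0) (5,1) (5,2) (5,3) (6,0) (6,1) (6,2)] -> total=21
Click 3 (3,4) count=1: revealed 0 new [(none)] -> total=21

Answer: ...#...
.......
.####..
.####..
#####..
####...
###....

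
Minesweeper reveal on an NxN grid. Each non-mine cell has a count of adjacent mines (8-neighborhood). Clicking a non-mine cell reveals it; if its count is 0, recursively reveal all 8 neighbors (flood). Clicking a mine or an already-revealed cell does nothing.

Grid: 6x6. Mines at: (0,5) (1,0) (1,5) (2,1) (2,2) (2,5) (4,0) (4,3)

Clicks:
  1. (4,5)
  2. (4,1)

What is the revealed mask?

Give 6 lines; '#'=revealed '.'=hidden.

Answer: ......
......
......
....##
.#..##
....##

Derivation:
Click 1 (4,5) count=0: revealed 6 new [(3,4) (3,5) (4,4) (4,5) (5,4) (5,5)] -> total=6
Click 2 (4,1) count=1: revealed 1 new [(4,1)] -> total=7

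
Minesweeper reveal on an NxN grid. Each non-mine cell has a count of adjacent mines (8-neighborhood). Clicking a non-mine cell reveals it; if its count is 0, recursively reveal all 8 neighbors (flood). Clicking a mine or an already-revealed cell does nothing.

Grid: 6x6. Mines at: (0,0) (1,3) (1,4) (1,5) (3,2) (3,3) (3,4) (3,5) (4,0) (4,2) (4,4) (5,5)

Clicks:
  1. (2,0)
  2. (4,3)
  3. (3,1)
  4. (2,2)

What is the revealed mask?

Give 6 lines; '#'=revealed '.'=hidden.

Answer: ......
##....
###...
##....
...#..
......

Derivation:
Click 1 (2,0) count=0: revealed 6 new [(1,0) (1,1) (2,0) (2,1) (3,0) (3,1)] -> total=6
Click 2 (4,3) count=5: revealed 1 new [(4,3)] -> total=7
Click 3 (3,1) count=3: revealed 0 new [(none)] -> total=7
Click 4 (2,2) count=3: revealed 1 new [(2,2)] -> total=8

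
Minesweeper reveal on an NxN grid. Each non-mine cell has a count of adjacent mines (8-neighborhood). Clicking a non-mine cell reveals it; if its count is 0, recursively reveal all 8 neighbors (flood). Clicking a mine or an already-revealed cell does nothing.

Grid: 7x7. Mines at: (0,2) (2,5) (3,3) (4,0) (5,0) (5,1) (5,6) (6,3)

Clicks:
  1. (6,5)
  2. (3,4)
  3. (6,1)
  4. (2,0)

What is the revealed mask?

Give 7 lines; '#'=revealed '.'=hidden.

Click 1 (6,5) count=1: revealed 1 new [(6,5)] -> total=1
Click 2 (3,4) count=2: revealed 1 new [(3,4)] -> total=2
Click 3 (6,1) count=2: revealed 1 new [(6,1)] -> total=3
Click 4 (2,0) count=0: revealed 11 new [(0,0) (0,1) (1,0) (1,1) (1,2) (2,0) (2,1) (2,2) (3,0) (3,1) (3,2)] -> total=14

Answer: ##.....
###....
###....
###.#..
.......
.......
.#...#.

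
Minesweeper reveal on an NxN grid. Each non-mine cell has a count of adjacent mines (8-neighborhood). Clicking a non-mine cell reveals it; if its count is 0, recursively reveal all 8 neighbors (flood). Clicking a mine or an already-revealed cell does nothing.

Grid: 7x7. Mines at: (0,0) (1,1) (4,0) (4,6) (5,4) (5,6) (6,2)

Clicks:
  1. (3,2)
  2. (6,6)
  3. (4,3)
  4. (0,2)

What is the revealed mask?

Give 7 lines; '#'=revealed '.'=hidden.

Answer: ..#####
..#####
.######
.######
.#####.
.###...
......#

Derivation:
Click 1 (3,2) count=0: revealed 30 new [(0,2) (0,3) (0,4) (0,5) (0,6) (1,2) (1,3) (1,4) (1,5) (1,6) (2,1) (2,2) (2,3) (2,4) (2,5) (2,6) (3,1) (3,2) (3,3) (3,4) (3,5) (3,6) (4,1) (4,2) (4,3) (4,4) (4,5) (5,1) (5,2) (5,3)] -> total=30
Click 2 (6,6) count=1: revealed 1 new [(6,6)] -> total=31
Click 3 (4,3) count=1: revealed 0 new [(none)] -> total=31
Click 4 (0,2) count=1: revealed 0 new [(none)] -> total=31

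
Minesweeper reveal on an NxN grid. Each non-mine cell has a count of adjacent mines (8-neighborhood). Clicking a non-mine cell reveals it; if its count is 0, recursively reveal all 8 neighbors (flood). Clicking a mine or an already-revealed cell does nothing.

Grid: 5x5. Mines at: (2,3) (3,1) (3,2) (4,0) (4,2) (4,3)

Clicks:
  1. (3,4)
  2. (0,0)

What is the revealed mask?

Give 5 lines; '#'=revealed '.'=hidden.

Click 1 (3,4) count=2: revealed 1 new [(3,4)] -> total=1
Click 2 (0,0) count=0: revealed 13 new [(0,0) (0,1) (0,2) (0,3) (0,4) (1,0) (1,1) (1,2) (1,3) (1,4) (2,0) (2,1) (2,2)] -> total=14

Answer: #####
#####
###..
....#
.....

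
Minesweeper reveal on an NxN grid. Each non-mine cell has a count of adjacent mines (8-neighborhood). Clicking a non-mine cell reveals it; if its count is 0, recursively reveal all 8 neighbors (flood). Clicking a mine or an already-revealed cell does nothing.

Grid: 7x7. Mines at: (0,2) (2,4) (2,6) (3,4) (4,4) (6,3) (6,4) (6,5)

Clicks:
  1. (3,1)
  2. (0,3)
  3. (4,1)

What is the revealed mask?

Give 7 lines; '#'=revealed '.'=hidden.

Click 1 (3,1) count=0: revealed 25 new [(0,0) (0,1) (1,0) (1,1) (1,2) (1,3) (2,0) (2,1) (2,2) (2,3) (3,0) (3,1) (3,2) (3,3) (4,0) (4,1) (4,2) (4,3) (5,0) (5,1) (5,2) (5,3) (6,0) (6,1) (6,2)] -> total=25
Click 2 (0,3) count=1: revealed 1 new [(0,3)] -> total=26
Click 3 (4,1) count=0: revealed 0 new [(none)] -> total=26

Answer: ##.#...
####...
####...
####...
####...
####...
###....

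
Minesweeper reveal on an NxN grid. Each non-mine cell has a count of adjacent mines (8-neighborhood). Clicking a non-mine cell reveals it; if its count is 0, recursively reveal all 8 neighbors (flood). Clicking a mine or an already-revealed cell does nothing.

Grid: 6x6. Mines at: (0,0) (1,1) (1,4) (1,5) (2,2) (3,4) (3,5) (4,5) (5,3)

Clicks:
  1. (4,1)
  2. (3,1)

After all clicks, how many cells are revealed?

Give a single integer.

Answer: 11

Derivation:
Click 1 (4,1) count=0: revealed 11 new [(2,0) (2,1) (3,0) (3,1) (3,2) (4,0) (4,1) (4,2) (5,0) (5,1) (5,2)] -> total=11
Click 2 (3,1) count=1: revealed 0 new [(none)] -> total=11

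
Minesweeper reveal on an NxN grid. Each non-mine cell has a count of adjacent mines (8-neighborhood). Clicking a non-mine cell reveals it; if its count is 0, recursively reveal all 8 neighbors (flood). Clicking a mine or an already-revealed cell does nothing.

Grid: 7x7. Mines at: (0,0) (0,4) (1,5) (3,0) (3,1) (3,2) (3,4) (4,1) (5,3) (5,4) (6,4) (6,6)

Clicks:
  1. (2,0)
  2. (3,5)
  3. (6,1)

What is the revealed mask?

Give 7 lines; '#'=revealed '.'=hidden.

Answer: .......
.......
#......
.....#.
.......
###....
###....

Derivation:
Click 1 (2,0) count=2: revealed 1 new [(2,0)] -> total=1
Click 2 (3,5) count=1: revealed 1 new [(3,5)] -> total=2
Click 3 (6,1) count=0: revealed 6 new [(5,0) (5,1) (5,2) (6,0) (6,1) (6,2)] -> total=8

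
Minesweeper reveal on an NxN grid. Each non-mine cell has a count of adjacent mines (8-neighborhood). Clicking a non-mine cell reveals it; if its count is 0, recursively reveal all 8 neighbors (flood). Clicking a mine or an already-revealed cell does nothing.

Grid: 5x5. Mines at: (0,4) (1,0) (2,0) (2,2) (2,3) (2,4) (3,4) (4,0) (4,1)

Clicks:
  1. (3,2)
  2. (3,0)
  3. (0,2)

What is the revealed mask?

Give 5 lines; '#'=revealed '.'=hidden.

Click 1 (3,2) count=3: revealed 1 new [(3,2)] -> total=1
Click 2 (3,0) count=3: revealed 1 new [(3,0)] -> total=2
Click 3 (0,2) count=0: revealed 6 new [(0,1) (0,2) (0,3) (1,1) (1,2) (1,3)] -> total=8

Answer: .###.
.###.
.....
#.#..
.....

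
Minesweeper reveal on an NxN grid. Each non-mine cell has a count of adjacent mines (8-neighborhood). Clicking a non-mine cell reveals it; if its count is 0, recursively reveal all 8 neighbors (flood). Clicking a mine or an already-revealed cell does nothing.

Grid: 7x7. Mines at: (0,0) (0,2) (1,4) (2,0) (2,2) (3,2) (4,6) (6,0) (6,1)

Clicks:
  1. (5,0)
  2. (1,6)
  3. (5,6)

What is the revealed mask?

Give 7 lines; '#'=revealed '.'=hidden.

Click 1 (5,0) count=2: revealed 1 new [(5,0)] -> total=1
Click 2 (1,6) count=0: revealed 8 new [(0,5) (0,6) (1,5) (1,6) (2,5) (2,6) (3,5) (3,6)] -> total=9
Click 3 (5,6) count=1: revealed 1 new [(5,6)] -> total=10

Answer: .....##
.....##
.....##
.....##
.......
#.....#
.......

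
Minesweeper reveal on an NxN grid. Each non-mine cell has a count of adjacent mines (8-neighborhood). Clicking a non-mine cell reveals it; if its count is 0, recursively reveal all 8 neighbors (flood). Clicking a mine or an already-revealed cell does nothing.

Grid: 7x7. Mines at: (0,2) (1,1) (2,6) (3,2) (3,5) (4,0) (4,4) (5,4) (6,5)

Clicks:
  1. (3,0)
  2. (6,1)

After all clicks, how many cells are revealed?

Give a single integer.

Click 1 (3,0) count=1: revealed 1 new [(3,0)] -> total=1
Click 2 (6,1) count=0: revealed 11 new [(4,1) (4,2) (4,3) (5,0) (5,1) (5,2) (5,3) (6,0) (6,1) (6,2) (6,3)] -> total=12

Answer: 12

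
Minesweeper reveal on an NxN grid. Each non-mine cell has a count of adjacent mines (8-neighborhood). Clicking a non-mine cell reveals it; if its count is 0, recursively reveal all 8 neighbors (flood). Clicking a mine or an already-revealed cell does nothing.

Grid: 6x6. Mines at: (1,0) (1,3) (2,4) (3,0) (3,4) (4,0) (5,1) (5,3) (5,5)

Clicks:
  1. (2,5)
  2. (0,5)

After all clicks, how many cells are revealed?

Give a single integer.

Answer: 5

Derivation:
Click 1 (2,5) count=2: revealed 1 new [(2,5)] -> total=1
Click 2 (0,5) count=0: revealed 4 new [(0,4) (0,5) (1,4) (1,5)] -> total=5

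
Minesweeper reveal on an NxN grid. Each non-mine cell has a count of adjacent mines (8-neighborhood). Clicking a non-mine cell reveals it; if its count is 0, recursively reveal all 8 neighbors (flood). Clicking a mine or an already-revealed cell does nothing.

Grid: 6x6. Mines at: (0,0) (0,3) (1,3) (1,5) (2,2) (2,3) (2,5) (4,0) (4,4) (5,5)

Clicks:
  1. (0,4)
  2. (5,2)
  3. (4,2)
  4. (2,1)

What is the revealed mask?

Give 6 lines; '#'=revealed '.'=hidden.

Click 1 (0,4) count=3: revealed 1 new [(0,4)] -> total=1
Click 2 (5,2) count=0: revealed 9 new [(3,1) (3,2) (3,3) (4,1) (4,2) (4,3) (5,1) (5,2) (5,3)] -> total=10
Click 3 (4,2) count=0: revealed 0 new [(none)] -> total=10
Click 4 (2,1) count=1: revealed 1 new [(2,1)] -> total=11

Answer: ....#.
......
.#....
.###..
.###..
.###..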